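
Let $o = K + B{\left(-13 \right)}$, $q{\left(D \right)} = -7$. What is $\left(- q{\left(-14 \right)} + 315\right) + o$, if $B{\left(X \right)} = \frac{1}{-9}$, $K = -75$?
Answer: $\frac{2222}{9} \approx 246.89$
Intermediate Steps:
$B{\left(X \right)} = - \frac{1}{9}$
$o = - \frac{676}{9}$ ($o = -75 - \frac{1}{9} = - \frac{676}{9} \approx -75.111$)
$\left(- q{\left(-14 \right)} + 315\right) + o = \left(\left(-1\right) \left(-7\right) + 315\right) - \frac{676}{9} = \left(7 + 315\right) - \frac{676}{9} = 322 - \frac{676}{9} = \frac{2222}{9}$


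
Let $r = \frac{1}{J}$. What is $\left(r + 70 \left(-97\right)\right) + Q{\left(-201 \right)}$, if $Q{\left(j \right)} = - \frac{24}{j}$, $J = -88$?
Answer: $- \frac{40033203}{5896} \approx -6789.9$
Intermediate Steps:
$r = - \frac{1}{88}$ ($r = \frac{1}{-88} = - \frac{1}{88} \approx -0.011364$)
$\left(r + 70 \left(-97\right)\right) + Q{\left(-201 \right)} = \left(- \frac{1}{88} + 70 \left(-97\right)\right) - \frac{24}{-201} = \left(- \frac{1}{88} - 6790\right) - - \frac{8}{67} = - \frac{597521}{88} + \frac{8}{67} = - \frac{40033203}{5896}$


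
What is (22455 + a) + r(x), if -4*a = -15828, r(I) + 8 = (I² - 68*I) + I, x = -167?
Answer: 65482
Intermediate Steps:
r(I) = -8 + I² - 67*I (r(I) = -8 + ((I² - 68*I) + I) = -8 + (I² - 67*I) = -8 + I² - 67*I)
a = 3957 (a = -¼*(-15828) = 3957)
(22455 + a) + r(x) = (22455 + 3957) + (-8 + (-167)² - 67*(-167)) = 26412 + (-8 + 27889 + 11189) = 26412 + 39070 = 65482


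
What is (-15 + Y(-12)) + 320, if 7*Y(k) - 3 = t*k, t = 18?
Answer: 1922/7 ≈ 274.57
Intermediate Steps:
Y(k) = 3/7 + 18*k/7 (Y(k) = 3/7 + (18*k)/7 = 3/7 + 18*k/7)
(-15 + Y(-12)) + 320 = (-15 + (3/7 + (18/7)*(-12))) + 320 = (-15 + (3/7 - 216/7)) + 320 = (-15 - 213/7) + 320 = -318/7 + 320 = 1922/7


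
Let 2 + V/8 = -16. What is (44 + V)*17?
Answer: -1700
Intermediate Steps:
V = -144 (V = -16 + 8*(-16) = -16 - 128 = -144)
(44 + V)*17 = (44 - 144)*17 = -100*17 = -1700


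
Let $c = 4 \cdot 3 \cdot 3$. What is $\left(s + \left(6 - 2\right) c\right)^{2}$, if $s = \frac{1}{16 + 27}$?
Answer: $\frac{38353249}{1849} \approx 20743.0$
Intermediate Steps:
$s = \frac{1}{43} \approx 0.023256$
$c = 36$ ($c = 12 \cdot 3 = 36$)
$\left(s + \left(6 - 2\right) c\right)^{2} = \left(\frac{1}{43} + \left(6 - 2\right) 36\right)^{2} = \left(\frac{1}{43} + 4 \cdot 36\right)^{2} = \left(\frac{1}{43} + 144\right)^{2} = \left(\frac{6193}{43}\right)^{2} = \frac{38353249}{1849}$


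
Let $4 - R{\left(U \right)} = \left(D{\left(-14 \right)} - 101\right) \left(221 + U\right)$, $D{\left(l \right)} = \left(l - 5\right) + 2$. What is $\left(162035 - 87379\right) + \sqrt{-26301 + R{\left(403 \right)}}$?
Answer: $74656 + \sqrt{47335} \approx 74874.0$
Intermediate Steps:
$D{\left(l \right)} = -3 + l$ ($D{\left(l \right)} = \left(-5 + l\right) + 2 = -3 + l$)
$R{\left(U \right)} = 26082 + 118 U$ ($R{\left(U \right)} = 4 - \left(\left(-3 - 14\right) - 101\right) \left(221 + U\right) = 4 - \left(-17 - 101\right) \left(221 + U\right) = 4 - - 118 \left(221 + U\right) = 4 - \left(-26078 - 118 U\right) = 4 + \left(26078 + 118 U\right) = 26082 + 118 U$)
$\left(162035 - 87379\right) + \sqrt{-26301 + R{\left(403 \right)}} = \left(162035 - 87379\right) + \sqrt{-26301 + \left(26082 + 118 \cdot 403\right)} = 74656 + \sqrt{-26301 + \left(26082 + 47554\right)} = 74656 + \sqrt{-26301 + 73636} = 74656 + \sqrt{47335}$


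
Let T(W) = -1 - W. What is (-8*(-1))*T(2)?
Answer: -24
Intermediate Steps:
(-8*(-1))*T(2) = (-8*(-1))*(-1 - 1*2) = 8*(-1 - 2) = 8*(-3) = -24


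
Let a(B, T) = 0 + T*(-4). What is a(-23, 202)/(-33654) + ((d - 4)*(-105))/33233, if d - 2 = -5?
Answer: 25793977/559211691 ≈ 0.046126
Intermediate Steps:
d = -3 (d = 2 - 5 = -3)
a(B, T) = -4*T (a(B, T) = 0 - 4*T = -4*T)
a(-23, 202)/(-33654) + ((d - 4)*(-105))/33233 = -4*202/(-33654) + ((-3 - 4)*(-105))/33233 = -808*(-1/33654) - 7*(-105)*(1/33233) = 404/16827 + 735*(1/33233) = 404/16827 + 735/33233 = 25793977/559211691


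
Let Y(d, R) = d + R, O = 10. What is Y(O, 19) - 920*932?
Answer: -857411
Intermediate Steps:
Y(d, R) = R + d
Y(O, 19) - 920*932 = (19 + 10) - 920*932 = 29 - 857440 = -857411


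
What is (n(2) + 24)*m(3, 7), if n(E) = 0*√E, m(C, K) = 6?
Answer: 144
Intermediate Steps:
n(E) = 0
(n(2) + 24)*m(3, 7) = (0 + 24)*6 = 24*6 = 144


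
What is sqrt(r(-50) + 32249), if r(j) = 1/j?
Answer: 3*sqrt(358322)/10 ≈ 179.58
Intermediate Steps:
sqrt(r(-50) + 32249) = sqrt(1/(-50) + 32249) = sqrt(-1/50 + 32249) = sqrt(1612449/50) = 3*sqrt(358322)/10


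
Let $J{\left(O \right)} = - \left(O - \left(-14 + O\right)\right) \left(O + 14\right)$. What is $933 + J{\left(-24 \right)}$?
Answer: $1073$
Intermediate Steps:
$J{\left(O \right)} = -196 - 14 O$ ($J{\left(O \right)} = - 14 \left(14 + O\right) = - (196 + 14 O) = -196 - 14 O$)
$933 + J{\left(-24 \right)} = 933 - -140 = 933 + \left(-196 + 336\right) = 933 + 140 = 1073$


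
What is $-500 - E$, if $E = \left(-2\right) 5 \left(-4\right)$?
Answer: $-540$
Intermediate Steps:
$E = 40$ ($E = \left(-10\right) \left(-4\right) = 40$)
$-500 - E = -500 - 40 = -540$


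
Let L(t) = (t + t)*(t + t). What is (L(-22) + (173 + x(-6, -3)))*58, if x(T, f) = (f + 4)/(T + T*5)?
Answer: 2201767/18 ≈ 1.2232e+5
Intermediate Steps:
x(T, f) = (4 + f)/(6*T) (x(T, f) = (4 + f)/(T + 5*T) = (4 + f)/((6*T)) = (4 + f)*(1/(6*T)) = (4 + f)/(6*T))
L(t) = 4*t² (L(t) = (2*t)*(2*t) = 4*t²)
(L(-22) + (173 + x(-6, -3)))*58 = (4*(-22)² + (173 + (⅙)*(4 - 3)/(-6)))*58 = (4*484 + (173 + (⅙)*(-⅙)*1))*58 = (1936 + (173 - 1/36))*58 = (1936 + 6227/36)*58 = (75923/36)*58 = 2201767/18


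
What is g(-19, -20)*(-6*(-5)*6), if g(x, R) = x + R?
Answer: -7020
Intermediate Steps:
g(x, R) = R + x
g(-19, -20)*(-6*(-5)*6) = (-20 - 19)*(-6*(-5)*6) = -1170*6 = -39*180 = -7020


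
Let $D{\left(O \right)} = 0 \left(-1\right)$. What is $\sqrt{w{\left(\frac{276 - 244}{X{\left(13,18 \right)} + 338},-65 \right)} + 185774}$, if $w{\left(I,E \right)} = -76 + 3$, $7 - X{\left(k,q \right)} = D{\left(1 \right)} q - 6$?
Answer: $\sqrt{185701} \approx 430.93$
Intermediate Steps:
$D{\left(O \right)} = 0$
$X{\left(k,q \right)} = 13$ ($X{\left(k,q \right)} = 7 - \left(0 q - 6\right) = 7 - \left(0 - 6\right) = 7 - -6 = 7 + 6 = 13$)
$w{\left(I,E \right)} = -73$
$\sqrt{w{\left(\frac{276 - 244}{X{\left(13,18 \right)} + 338},-65 \right)} + 185774} = \sqrt{-73 + 185774} = \sqrt{185701}$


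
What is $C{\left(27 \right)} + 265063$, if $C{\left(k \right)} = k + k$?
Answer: $265117$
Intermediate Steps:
$C{\left(k \right)} = 2 k$
$C{\left(27 \right)} + 265063 = 2 \cdot 27 + 265063 = 54 + 265063 = 265117$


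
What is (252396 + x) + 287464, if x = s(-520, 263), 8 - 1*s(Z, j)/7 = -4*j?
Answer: 547280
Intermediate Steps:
s(Z, j) = 56 + 28*j (s(Z, j) = 56 - (-28)*j = 56 + 28*j)
x = 7420 (x = 56 + 28*263 = 56 + 7364 = 7420)
(252396 + x) + 287464 = (252396 + 7420) + 287464 = 259816 + 287464 = 547280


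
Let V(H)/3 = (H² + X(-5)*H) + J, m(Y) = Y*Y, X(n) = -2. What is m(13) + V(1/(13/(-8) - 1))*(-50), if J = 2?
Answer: -39257/147 ≈ -267.05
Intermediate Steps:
m(Y) = Y²
V(H) = 6 - 6*H + 3*H² (V(H) = 3*((H² - 2*H) + 2) = 3*(2 + H² - 2*H) = 6 - 6*H + 3*H²)
m(13) + V(1/(13/(-8) - 1))*(-50) = 13² + (6 - 6/(13/(-8) - 1) + 3*(1/(13/(-8) - 1))²)*(-50) = 169 + (6 - 6/(13*(-⅛) - 1) + 3*(1/(13*(-⅛) - 1))²)*(-50) = 169 + (6 - 6/(-13/8 - 1) + 3*(1/(-13/8 - 1))²)*(-50) = 169 + (6 - 6/(-21/8) + 3*(1/(-21/8))²)*(-50) = 169 + (6 - 6*(-8/21) + 3*(-8/21)²)*(-50) = 169 + (6 + 16/7 + 3*(64/441))*(-50) = 169 + (6 + 16/7 + 64/147)*(-50) = 169 + (1282/147)*(-50) = 169 - 64100/147 = -39257/147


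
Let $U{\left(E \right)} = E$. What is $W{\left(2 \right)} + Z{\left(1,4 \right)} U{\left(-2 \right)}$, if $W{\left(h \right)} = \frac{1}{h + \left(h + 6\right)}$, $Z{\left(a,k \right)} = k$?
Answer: $- \frac{79}{10} \approx -7.9$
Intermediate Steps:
$W{\left(h \right)} = \frac{1}{6 + 2 h}$ ($W{\left(h \right)} = \frac{1}{h + \left(6 + h\right)} = \frac{1}{6 + 2 h}$)
$W{\left(2 \right)} + Z{\left(1,4 \right)} U{\left(-2 \right)} = \frac{1}{2 \left(3 + 2\right)} + 4 \left(-2\right) = \frac{1}{2 \cdot 5} - 8 = \frac{1}{2} \cdot \frac{1}{5} - 8 = \frac{1}{10} - 8 = - \frac{79}{10}$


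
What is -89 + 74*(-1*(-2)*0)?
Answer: -89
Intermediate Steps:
-89 + 74*(-1*(-2)*0) = -89 + 74*(2*0) = -89 + 74*0 = -89 + 0 = -89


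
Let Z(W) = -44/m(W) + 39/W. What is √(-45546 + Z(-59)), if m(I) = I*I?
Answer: I*√158547971/59 ≈ 213.42*I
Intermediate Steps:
m(I) = I²
Z(W) = -44/W² + 39/W
√(-45546 + Z(-59)) = √(-45546 + (-44 + 39*(-59))/(-59)²) = √(-45546 + (-44 - 2301)/3481) = √(-45546 + (1/3481)*(-2345)) = √(-45546 - 2345/3481) = √(-158547971/3481) = I*√158547971/59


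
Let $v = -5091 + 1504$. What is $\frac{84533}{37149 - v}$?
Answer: $\frac{84533}{40736} \approx 2.0751$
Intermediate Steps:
$v = -3587$
$\frac{84533}{37149 - v} = \frac{84533}{37149 - -3587} = \frac{84533}{37149 + 3587} = \frac{84533}{40736}$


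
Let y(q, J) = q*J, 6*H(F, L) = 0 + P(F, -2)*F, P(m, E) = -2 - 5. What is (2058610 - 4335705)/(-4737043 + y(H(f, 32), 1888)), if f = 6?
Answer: 2277095/4750259 ≈ 0.47936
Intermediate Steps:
P(m, E) = -7
H(F, L) = -7*F/6 (H(F, L) = (0 - 7*F)/6 = (-7*F)/6 = -7*F/6)
y(q, J) = J*q
(2058610 - 4335705)/(-4737043 + y(H(f, 32), 1888)) = (2058610 - 4335705)/(-4737043 + 1888*(-7/6*6)) = -2277095/(-4737043 + 1888*(-7)) = -2277095/(-4737043 - 13216) = -2277095/(-4750259) = -2277095*(-1/4750259) = 2277095/4750259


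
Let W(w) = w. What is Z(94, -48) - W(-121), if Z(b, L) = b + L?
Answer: 167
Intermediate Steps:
Z(b, L) = L + b
Z(94, -48) - W(-121) = (-48 + 94) - 1*(-121) = 46 + 121 = 167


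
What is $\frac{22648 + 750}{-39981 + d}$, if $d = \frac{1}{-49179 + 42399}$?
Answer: $- \frac{158638440}{271071181} \approx -0.58523$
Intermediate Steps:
$d = - \frac{1}{6780}$ ($d = \frac{1}{-6780} = - \frac{1}{6780} \approx -0.00014749$)
$\frac{22648 + 750}{-39981 + d} = \frac{22648 + 750}{-39981 - \frac{1}{6780}} = \frac{23398}{- \frac{271071181}{6780}} = 23398 \left(- \frac{6780}{271071181}\right) = - \frac{158638440}{271071181}$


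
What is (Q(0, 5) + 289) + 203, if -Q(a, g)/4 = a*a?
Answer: 492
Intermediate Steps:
Q(a, g) = -4*a² (Q(a, g) = -4*a*a = -4*a²)
(Q(0, 5) + 289) + 203 = (-4*0² + 289) + 203 = (-4*0 + 289) + 203 = (0 + 289) + 203 = 289 + 203 = 492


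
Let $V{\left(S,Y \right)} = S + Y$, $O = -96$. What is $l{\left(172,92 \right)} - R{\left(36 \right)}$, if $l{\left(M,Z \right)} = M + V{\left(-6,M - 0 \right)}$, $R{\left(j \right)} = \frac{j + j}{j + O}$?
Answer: $\frac{1696}{5} \approx 339.2$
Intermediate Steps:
$R{\left(j \right)} = \frac{2 j}{-96 + j}$ ($R{\left(j \right)} = \frac{j + j}{j - 96} = \frac{2 j}{-96 + j}$)
$l{\left(M,Z \right)} = -6 + 2 M$ ($l{\left(M,Z \right)} = M + \left(-6 + \left(M - 0\right)\right) = M + \left(-6 + \left(M + 0\right)\right) = M + \left(-6 + M\right) = -6 + 2 M$)
$l{\left(172,92 \right)} - R{\left(36 \right)} = \left(-6 + 2 \cdot 172\right) - 2 \cdot 36 \frac{1}{-96 + 36} = \left(-6 + 344\right) - 2 \cdot 36 \frac{1}{-60} = 338 - 2 \cdot 36 \left(- \frac{1}{60}\right) = 338 - - \frac{6}{5} = 338 + \frac{6}{5} = \frac{1696}{5}$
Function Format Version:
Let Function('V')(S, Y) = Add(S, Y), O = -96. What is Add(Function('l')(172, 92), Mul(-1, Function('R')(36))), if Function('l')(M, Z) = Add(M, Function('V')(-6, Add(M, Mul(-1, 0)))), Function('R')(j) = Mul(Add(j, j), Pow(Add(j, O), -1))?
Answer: Rational(1696, 5) ≈ 339.20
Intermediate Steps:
Function('R')(j) = Mul(2, j, Pow(Add(-96, j), -1)) (Function('R')(j) = Mul(Add(j, j), Pow(Add(j, -96), -1)) = Mul(Mul(2, j), Pow(Add(-96, j), -1)) = Mul(2, j, Pow(Add(-96, j), -1)))
Function('l')(M, Z) = Add(-6, Mul(2, M)) (Function('l')(M, Z) = Add(M, Add(-6, Add(M, Mul(-1, 0)))) = Add(M, Add(-6, Add(M, 0))) = Add(M, Add(-6, M)) = Add(-6, Mul(2, M)))
Add(Function('l')(172, 92), Mul(-1, Function('R')(36))) = Add(Add(-6, Mul(2, 172)), Mul(-1, Mul(2, 36, Pow(Add(-96, 36), -1)))) = Add(Add(-6, 344), Mul(-1, Mul(2, 36, Pow(-60, -1)))) = Add(338, Mul(-1, Mul(2, 36, Rational(-1, 60)))) = Add(338, Mul(-1, Rational(-6, 5))) = Add(338, Rational(6, 5)) = Rational(1696, 5)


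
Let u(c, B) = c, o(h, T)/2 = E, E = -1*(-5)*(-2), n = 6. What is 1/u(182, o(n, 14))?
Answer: 1/182 ≈ 0.0054945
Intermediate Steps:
E = -10 (E = 5*(-2) = -10)
o(h, T) = -20 (o(h, T) = 2*(-10) = -20)
1/u(182, o(n, 14)) = 1/182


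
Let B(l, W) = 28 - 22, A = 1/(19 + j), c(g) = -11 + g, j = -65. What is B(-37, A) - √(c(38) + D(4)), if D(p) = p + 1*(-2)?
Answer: 6 - √29 ≈ 0.61483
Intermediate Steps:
D(p) = -2 + p (D(p) = p - 2 = -2 + p)
A = -1/46 (A = 1/(19 - 65) = 1/(-46) = -1/46 ≈ -0.021739)
B(l, W) = 6
B(-37, A) - √(c(38) + D(4)) = 6 - √((-11 + 38) + (-2 + 4)) = 6 - √(27 + 2) = 6 - √29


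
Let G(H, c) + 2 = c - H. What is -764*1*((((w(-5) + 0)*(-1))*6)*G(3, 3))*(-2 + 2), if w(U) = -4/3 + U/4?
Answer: 0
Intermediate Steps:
G(H, c) = -2 + c - H (G(H, c) = -2 + (c - H) = -2 + c - H)
w(U) = -4/3 + U/4 (w(U) = -4*1/3 + U*(1/4) = -4/3 + U/4)
-764*1*((((w(-5) + 0)*(-1))*6)*G(3, 3))*(-2 + 2) = -764*1*(((((-4/3 + (1/4)*(-5)) + 0)*(-1))*6)*(-2 + 3 - 1*3))*(-2 + 2) = -764*1*(((((-4/3 - 5/4) + 0)*(-1))*6)*(-2 + 3 - 3))*0 = -764*1*((((-31/12 + 0)*(-1))*6)*(-2))*0 = -764*1*((-31/12*(-1)*6)*(-2))*0 = -764*1*(((31/12)*6)*(-2))*0 = -764*1*((31/2)*(-2))*0 = -764*1*(-31)*0 = -(-23684)*0 = -764*0 = 0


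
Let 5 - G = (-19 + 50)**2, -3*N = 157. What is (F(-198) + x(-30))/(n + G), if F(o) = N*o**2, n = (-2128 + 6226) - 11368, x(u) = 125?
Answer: 2051551/8226 ≈ 249.40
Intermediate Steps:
N = -157/3 (N = -1/3*157 = -157/3 ≈ -52.333)
n = -7270 (n = 4098 - 11368 = -7270)
F(o) = -157*o**2/3
G = -956 (G = 5 - (-19 + 50)**2 = 5 - 1*31**2 = 5 - 1*961 = 5 - 961 = -956)
(F(-198) + x(-30))/(n + G) = (-157/3*(-198)**2 + 125)/(-7270 - 956) = (-157/3*39204 + 125)/(-8226) = (-2051676 + 125)*(-1/8226) = -2051551*(-1/8226) = 2051551/8226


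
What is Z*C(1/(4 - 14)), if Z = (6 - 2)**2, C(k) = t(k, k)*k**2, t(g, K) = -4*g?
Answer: 8/125 ≈ 0.064000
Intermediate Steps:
C(k) = -4*k**3 (C(k) = (-4*k)*k**2 = -4*k**3)
Z = 16 (Z = 4**2 = 16)
Z*C(1/(4 - 14)) = 16*(-4/(4 - 14)**3) = 16*(-4*(1/(-10))**3) = 16*(-4*(-1/10)**3) = 16*(-4*(-1/1000)) = 16*(1/250) = 8/125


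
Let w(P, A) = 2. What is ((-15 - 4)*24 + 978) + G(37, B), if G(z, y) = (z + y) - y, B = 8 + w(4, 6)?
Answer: 559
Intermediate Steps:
B = 10 (B = 8 + 2 = 10)
G(z, y) = z (G(z, y) = (y + z) - y = z)
((-15 - 4)*24 + 978) + G(37, B) = ((-15 - 4)*24 + 978) + 37 = (-19*24 + 978) + 37 = (-456 + 978) + 37 = 522 + 37 = 559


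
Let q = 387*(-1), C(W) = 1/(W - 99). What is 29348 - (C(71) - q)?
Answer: 810909/28 ≈ 28961.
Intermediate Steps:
C(W) = 1/(-99 + W)
q = -387
29348 - (C(71) - q) = 29348 - (1/(-99 + 71) - 1*(-387)) = 29348 - (1/(-28) + 387) = 29348 - (-1/28 + 387) = 29348 - 1*10835/28 = 29348 - 10835/28 = 810909/28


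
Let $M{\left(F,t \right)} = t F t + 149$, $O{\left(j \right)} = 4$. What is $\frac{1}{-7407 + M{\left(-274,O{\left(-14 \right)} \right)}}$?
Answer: $- \frac{1}{11642} \approx -8.5896 \cdot 10^{-5}$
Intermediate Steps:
$M{\left(F,t \right)} = 149 + F t^{2}$ ($M{\left(F,t \right)} = F t t + 149 = F t^{2} + 149 = 149 + F t^{2}$)
$\frac{1}{-7407 + M{\left(-274,O{\left(-14 \right)} \right)}} = \frac{1}{-7407 + \left(149 - 274 \cdot 4^{2}\right)} = \frac{1}{-7407 + \left(149 - 4384\right)} = \frac{1}{-7407 - 4235} = \frac{1}{-11642} = - \frac{1}{11642}$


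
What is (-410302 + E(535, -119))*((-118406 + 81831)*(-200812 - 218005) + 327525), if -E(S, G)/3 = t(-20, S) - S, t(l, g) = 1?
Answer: -6260695185910000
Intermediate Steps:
E(S, G) = -3 + 3*S (E(S, G) = -3*(1 - S) = -3 + 3*S)
(-410302 + E(535, -119))*((-118406 + 81831)*(-200812 - 218005) + 327525) = (-410302 + (-3 + 3*535))*((-118406 + 81831)*(-200812 - 218005) + 327525) = (-410302 + (-3 + 1605))*(-36575*(-418817) + 327525) = (-410302 + 1602)*(15318231775 + 327525) = -408700*15318559300 = -6260695185910000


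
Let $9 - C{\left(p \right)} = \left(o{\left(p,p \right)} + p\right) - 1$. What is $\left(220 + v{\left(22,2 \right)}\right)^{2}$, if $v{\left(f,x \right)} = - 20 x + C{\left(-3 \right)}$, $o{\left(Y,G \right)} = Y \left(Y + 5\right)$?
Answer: $39601$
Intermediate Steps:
$o{\left(Y,G \right)} = Y \left(5 + Y\right)$
$C{\left(p \right)} = 10 - p - p \left(5 + p\right)$ ($C{\left(p \right)} = 9 - \left(\left(p \left(5 + p\right) + p\right) - 1\right) = 9 - \left(\left(p + p \left(5 + p\right)\right) - 1\right) = 9 - \left(-1 + p + p \left(5 + p\right)\right) = 10 - p - p \left(5 + p\right)$)
$v{\left(f,x \right)} = 19 - 20 x$ ($v{\left(f,x \right)} = - 20 x - \left(-13 - 3 \left(5 - 3\right)\right) = - 20 x + \left(10 + 3 - \left(-3\right) 2\right) = - 20 x + \left(10 + 3 + 6\right) = - 20 x + 19 = 19 - 20 x$)
$\left(220 + v{\left(22,2 \right)}\right)^{2} = \left(220 + \left(19 - 40\right)\right)^{2} = \left(220 - 21\right)^{2} = 199^{2} = 39601$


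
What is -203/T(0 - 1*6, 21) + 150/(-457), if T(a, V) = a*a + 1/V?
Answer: -2061741/345949 ≈ -5.9597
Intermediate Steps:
T(a, V) = 1/V + a² (T(a, V) = a² + 1/V = 1/V + a²)
-203/T(0 - 1*6, 21) + 150/(-457) = -203/(1/21 + (0 - 1*6)²) + 150/(-457) = -203/(1/21 + (0 - 6)²) + 150*(-1/457) = -203/(1/21 + (-6)²) - 150/457 = -203/(1/21 + 36) - 150/457 = -203/757/21 - 150/457 = -203*21/757 - 150/457 = -4263/757 - 150/457 = -2061741/345949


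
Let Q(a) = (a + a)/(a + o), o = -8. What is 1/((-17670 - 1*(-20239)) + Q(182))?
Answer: 87/223685 ≈ 0.00038894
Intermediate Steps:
Q(a) = 2*a/(-8 + a) (Q(a) = (a + a)/(a - 8) = (2*a)/(-8 + a) = 2*a/(-8 + a))
1/((-17670 - 1*(-20239)) + Q(182)) = 1/((-17670 - 1*(-20239)) + 2*182/(-8 + 182)) = 1/((-17670 + 20239) + 2*182/174) = 1/(2569 + 2*182*(1/174)) = 1/(2569 + 182/87) = 1/(223685/87) = 87/223685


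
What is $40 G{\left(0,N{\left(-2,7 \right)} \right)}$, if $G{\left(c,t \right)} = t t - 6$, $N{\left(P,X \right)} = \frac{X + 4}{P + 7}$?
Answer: $- \frac{232}{5} \approx -46.4$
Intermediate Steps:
$N{\left(P,X \right)} = \frac{4 + X}{7 + P}$
$G{\left(c,t \right)} = -6 + t^{2}$ ($G{\left(c,t \right)} = t^{2} - 6 = -6 + t^{2}$)
$40 G{\left(0,N{\left(-2,7 \right)} \right)} = 40 \left(-6 + \left(\frac{4 + 7}{7 - 2}\right)^{2}\right) = 40 \left(-6 + \left(\frac{1}{5} \cdot 11\right)^{2}\right) = 40 \left(-6 + \left(\frac{11}{5}\right)^{2}\right) = 40 \left(-6 + \frac{121}{25}\right) = 40 \left(- \frac{29}{25}\right) = - \frac{232}{5}$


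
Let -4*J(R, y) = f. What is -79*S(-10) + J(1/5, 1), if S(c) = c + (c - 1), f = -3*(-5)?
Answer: 6621/4 ≈ 1655.3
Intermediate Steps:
f = 15
J(R, y) = -15/4 (J(R, y) = -¼*15 = -15/4)
S(c) = -1 + 2*c (S(c) = c + (-1 + c) = -1 + 2*c)
-79*S(-10) + J(1/5, 1) = -79*(-1 + 2*(-10)) - 15/4 = -79*(-1 - 20) - 15/4 = -79*(-21) - 15/4 = 1659 - 15/4 = 6621/4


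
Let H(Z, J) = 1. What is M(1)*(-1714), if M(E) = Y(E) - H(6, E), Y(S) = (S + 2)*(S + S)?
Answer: -8570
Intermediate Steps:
Y(S) = 2*S*(2 + S) (Y(S) = (2 + S)*(2*S) = 2*S*(2 + S))
M(E) = -1 + 2*E*(2 + E) (M(E) = 2*E*(2 + E) - 1*1 = 2*E*(2 + E) - 1 = -1 + 2*E*(2 + E))
M(1)*(-1714) = (-1 + 2*1*(2 + 1))*(-1714) = (-1 + 2*1*3)*(-1714) = (-1 + 6)*(-1714) = 5*(-1714) = -8570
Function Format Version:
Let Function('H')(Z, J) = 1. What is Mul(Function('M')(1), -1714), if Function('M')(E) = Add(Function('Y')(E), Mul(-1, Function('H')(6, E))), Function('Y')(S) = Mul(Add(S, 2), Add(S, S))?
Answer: -8570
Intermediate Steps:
Function('Y')(S) = Mul(2, S, Add(2, S)) (Function('Y')(S) = Mul(Add(2, S), Mul(2, S)) = Mul(2, S, Add(2, S)))
Function('M')(E) = Add(-1, Mul(2, E, Add(2, E))) (Function('M')(E) = Add(Mul(2, E, Add(2, E)), Mul(-1, 1)) = Add(Mul(2, E, Add(2, E)), -1) = Add(-1, Mul(2, E, Add(2, E))))
Mul(Function('M')(1), -1714) = Mul(Add(-1, Mul(2, 1, Add(2, 1))), -1714) = Mul(Add(-1, Mul(2, 1, 3)), -1714) = Mul(Add(-1, 6), -1714) = Mul(5, -1714) = -8570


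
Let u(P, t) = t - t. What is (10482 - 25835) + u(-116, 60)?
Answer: -15353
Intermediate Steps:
u(P, t) = 0
(10482 - 25835) + u(-116, 60) = (10482 - 25835) + 0 = -15353 + 0 = -15353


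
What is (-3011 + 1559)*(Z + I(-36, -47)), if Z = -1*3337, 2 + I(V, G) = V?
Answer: 4900500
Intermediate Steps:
I(V, G) = -2 + V
Z = -3337
(-3011 + 1559)*(Z + I(-36, -47)) = (-3011 + 1559)*(-3337 + (-2 - 36)) = -1452*(-3337 - 38) = -1452*(-3375) = 4900500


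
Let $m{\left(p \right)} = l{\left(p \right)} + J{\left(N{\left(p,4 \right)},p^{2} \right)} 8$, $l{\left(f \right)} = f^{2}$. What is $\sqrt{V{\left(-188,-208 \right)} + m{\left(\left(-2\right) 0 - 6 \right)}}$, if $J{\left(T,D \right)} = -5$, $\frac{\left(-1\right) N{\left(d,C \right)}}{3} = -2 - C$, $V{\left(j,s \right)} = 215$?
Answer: $\sqrt{211} \approx 14.526$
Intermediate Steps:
$N{\left(d,C \right)} = 6 + 3 C$ ($N{\left(d,C \right)} = - 3 \left(-2 - C\right) = 6 + 3 C$)
$m{\left(p \right)} = -40 + p^{2}$ ($m{\left(p \right)} = p^{2} - 40 = -40 + p^{2}$)
$\sqrt{V{\left(-188,-208 \right)} + m{\left(\left(-2\right) 0 - 6 \right)}} = \sqrt{215 - \left(40 - \left(\left(-2\right) 0 - 6\right)^{2}\right)} = \sqrt{215 - \left(40 - \left(0 - 6\right)^{2}\right)} = \sqrt{215 - \left(40 - \left(-6\right)^{2}\right)} = \sqrt{215 + \left(-40 + 36\right)} = \sqrt{215 - 4} = \sqrt{211}$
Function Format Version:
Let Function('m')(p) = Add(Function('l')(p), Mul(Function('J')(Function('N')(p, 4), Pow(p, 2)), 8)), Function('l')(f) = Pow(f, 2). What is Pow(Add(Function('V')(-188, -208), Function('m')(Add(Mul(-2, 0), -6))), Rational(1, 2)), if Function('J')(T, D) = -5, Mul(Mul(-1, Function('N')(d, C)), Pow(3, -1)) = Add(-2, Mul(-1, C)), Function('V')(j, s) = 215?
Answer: Pow(211, Rational(1, 2)) ≈ 14.526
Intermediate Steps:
Function('N')(d, C) = Add(6, Mul(3, C)) (Function('N')(d, C) = Mul(-3, Add(-2, Mul(-1, C))) = Add(6, Mul(3, C)))
Function('m')(p) = Add(-40, Pow(p, 2)) (Function('m')(p) = Add(Pow(p, 2), Mul(-5, 8)) = Add(Pow(p, 2), -40) = Add(-40, Pow(p, 2)))
Pow(Add(Function('V')(-188, -208), Function('m')(Add(Mul(-2, 0), -6))), Rational(1, 2)) = Pow(Add(215, Add(-40, Pow(Add(Mul(-2, 0), -6), 2))), Rational(1, 2)) = Pow(Add(215, Add(-40, Pow(Add(0, -6), 2))), Rational(1, 2)) = Pow(Add(215, Add(-40, Pow(-6, 2))), Rational(1, 2)) = Pow(Add(215, Add(-40, 36)), Rational(1, 2)) = Pow(Add(215, -4), Rational(1, 2)) = Pow(211, Rational(1, 2))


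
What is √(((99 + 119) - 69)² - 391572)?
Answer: I*√369371 ≈ 607.76*I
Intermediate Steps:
√(((99 + 119) - 69)² - 391572) = √((218 - 69)² - 391572) = √(149² - 391572) = √(22201 - 391572) = √(-369371) = I*√369371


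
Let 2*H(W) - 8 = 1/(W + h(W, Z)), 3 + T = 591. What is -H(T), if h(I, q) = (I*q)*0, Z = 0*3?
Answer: -4705/1176 ≈ -4.0008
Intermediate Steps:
T = 588 (T = -3 + 591 = 588)
Z = 0
h(I, q) = 0
H(W) = 4 + 1/(2*W) (H(W) = 4 + 1/(2*(W + 0)) = 4 + 1/(2*W))
-H(T) = -(4 + (½)/588) = -(4 + (½)*(1/588)) = -(4 + 1/1176) = -1*4705/1176 = -4705/1176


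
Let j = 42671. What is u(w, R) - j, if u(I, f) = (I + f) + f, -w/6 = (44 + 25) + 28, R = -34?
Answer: -43321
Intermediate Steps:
w = -582 (w = -6*((44 + 25) + 28) = -6*(69 + 28) = -6*97 = -582)
u(I, f) = I + 2*f
u(w, R) - j = (-582 + 2*(-34)) - 1*42671 = (-582 - 68) - 42671 = -650 - 42671 = -43321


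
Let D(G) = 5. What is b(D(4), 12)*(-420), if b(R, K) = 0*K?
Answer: 0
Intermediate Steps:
b(R, K) = 0
b(D(4), 12)*(-420) = 0*(-420) = 0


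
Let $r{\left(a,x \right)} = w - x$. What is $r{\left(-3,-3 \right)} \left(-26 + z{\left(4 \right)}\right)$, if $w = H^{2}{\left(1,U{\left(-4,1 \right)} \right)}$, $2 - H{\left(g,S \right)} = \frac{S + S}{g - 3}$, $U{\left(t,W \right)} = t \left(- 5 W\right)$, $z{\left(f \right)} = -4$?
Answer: $-14610$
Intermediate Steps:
$U{\left(t,W \right)} = - 5 W t$
$H{\left(g,S \right)} = 2 - \frac{2 S}{-3 + g}$ ($H{\left(g,S \right)} = 2 - \frac{S + S}{g - 3} = 2 - \frac{2 S}{-3 + g}$)
$w = 484$ ($w = \left(\frac{2 \left(-3 + 1 - \left(-5\right) 1 \left(-4\right)\right)}{-3 + 1}\right)^{2} = \left(\frac{2 \left(-3 + 1 - 20\right)}{-2}\right)^{2} = \left(2 \left(- \frac{1}{2}\right) \left(-3 + 1 - 20\right)\right)^{2} = \left(2 \left(- \frac{1}{2}\right) \left(-22\right)\right)^{2} = 22^{2} = 484$)
$r{\left(a,x \right)} = 484 - x$
$r{\left(-3,-3 \right)} \left(-26 + z{\left(4 \right)}\right) = \left(484 - -3\right) \left(-26 - 4\right) = \left(484 + 3\right) \left(-30\right) = 487 \left(-30\right) = -14610$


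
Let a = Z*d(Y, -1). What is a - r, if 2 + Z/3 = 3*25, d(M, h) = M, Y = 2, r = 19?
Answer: 419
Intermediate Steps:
Z = 219 (Z = -6 + 3*(3*25) = -6 + 3*75 = -6 + 225 = 219)
a = 438 (a = 219*2 = 438)
a - r = 438 - 1*19 = 438 - 19 = 419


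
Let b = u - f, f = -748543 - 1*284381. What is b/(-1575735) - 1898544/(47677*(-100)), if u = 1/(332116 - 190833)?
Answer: -1950784726426367/7581479663410275 ≈ -0.25731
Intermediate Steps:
u = 1/141283 ≈ 7.0780e-6
f = -1032924 (f = -748543 - 284381 = -1032924)
b = 145934601493/141283 (b = 1/141283 - 1*(-1032924) = 1/141283 + 1032924 = 145934601493/141283 ≈ 1.0329e+6)
b/(-1575735) - 1898544/(47677*(-100)) = (145934601493/141283)/(-1575735) - 1898544/(47677*(-100)) = (145934601493/141283)*(-1/1575735) - 1898544/(-4767700) = -145934601493/222624568005 - 1898544*(-1/4767700) = -145934601493/222624568005 + 474636/1191925 = -1950784726426367/7581479663410275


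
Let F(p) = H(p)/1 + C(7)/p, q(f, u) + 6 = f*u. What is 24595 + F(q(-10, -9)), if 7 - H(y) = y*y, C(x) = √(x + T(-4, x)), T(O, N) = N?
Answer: 17546 + √14/84 ≈ 17546.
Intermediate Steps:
q(f, u) = -6 + f*u
C(x) = √2*√x (C(x) = √(x + x) = √(2*x) = √2*√x)
H(y) = 7 - y² (H(y) = 7 - y*y = 7 - y²)
F(p) = 7 - p² + √14/p (F(p) = (7 - p²)/1 + (√2*√7)/p = (7 - p²)*1 + √14/p = (7 - p²) + √14/p = 7 - p² + √14/p)
24595 + F(q(-10, -9)) = 24595 + (7 - (-6 - 10*(-9))² + √14/(-6 - 10*(-9))) = 24595 + (7 - (-6 + 90)² + √14/(-6 + 90)) = 24595 + (7 - 1*84² + √14/84) = 24595 + (7 - 1*7056 + √14*(1/84)) = 24595 + (7 - 7056 + √14/84) = 24595 + (-7049 + √14/84) = 17546 + √14/84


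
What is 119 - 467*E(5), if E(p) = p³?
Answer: -58256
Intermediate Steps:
119 - 467*E(5) = 119 - 467*5³ = 119 - 467*125 = 119 - 58375 = -58256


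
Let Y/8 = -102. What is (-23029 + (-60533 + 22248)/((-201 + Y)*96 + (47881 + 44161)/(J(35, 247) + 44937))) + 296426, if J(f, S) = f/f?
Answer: 599737474889304/2193647387 ≈ 2.7340e+5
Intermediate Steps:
Y = -816 (Y = 8*(-102) = -816)
J(f, S) = 1
(-23029 + (-60533 + 22248)/((-201 + Y)*96 + (47881 + 44161)/(J(35, 247) + 44937))) + 296426 = (-23029 + (-60533 + 22248)/((-201 - 816)*96 + (47881 + 44161)/(1 + 44937))) + 296426 = (-23029 - 38285/(-1017*96 + 92042/44938)) + 296426 = (-23029 - 38285/(-97632 + 92042*(1/44938))) + 296426 = (-23029 - 38285/(-97632 + 46021/22469)) + 296426 = (-23029 - 38285/(-2193647387/22469)) + 296426 = (-23029 - 38285*(-22469/2193647387)) + 296426 = (-23029 + 860225665/2193647387) + 296426 = -50516645449558/2193647387 + 296426 = 599737474889304/2193647387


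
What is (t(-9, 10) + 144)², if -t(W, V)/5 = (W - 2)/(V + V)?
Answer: 344569/16 ≈ 21536.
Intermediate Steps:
t(W, V) = -5*(-2 + W)/(2*V) (t(W, V) = -5*(W - 2)/(V + V) = -5*(-2 + W)/(2*V))
(t(-9, 10) + 144)² = ((5/2)*(2 - 1*(-9))/10 + 144)² = ((5/2)*(⅒)*(2 + 9) + 144)² = ((5/2)*(⅒)*11 + 144)² = (11/4 + 144)² = (587/4)² = 344569/16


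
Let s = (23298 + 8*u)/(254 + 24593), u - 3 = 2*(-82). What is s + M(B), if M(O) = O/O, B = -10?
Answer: 46857/24847 ≈ 1.8858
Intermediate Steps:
M(O) = 1
u = -161 (u = 3 + 2*(-82) = 3 - 164 = -161)
s = 22010/24847 (s = (23298 + 8*(-161))/(254 + 24593) = (23298 - 1288)/24847 = 22010*(1/24847) = 22010/24847 ≈ 0.88582)
s + M(B) = 22010/24847 + 1 = 46857/24847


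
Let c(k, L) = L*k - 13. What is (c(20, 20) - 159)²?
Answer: 51984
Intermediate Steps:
c(k, L) = -13 + L*k
(c(20, 20) - 159)² = ((-13 + 20*20) - 159)² = ((-13 + 400) - 159)² = (387 - 159)² = 228² = 51984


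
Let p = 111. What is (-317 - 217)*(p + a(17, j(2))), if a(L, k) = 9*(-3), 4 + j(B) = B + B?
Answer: -44856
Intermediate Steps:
j(B) = -4 + 2*B (j(B) = -4 + (B + B) = -4 + 2*B)
a(L, k) = -27
(-317 - 217)*(p + a(17, j(2))) = (-317 - 217)*(111 - 27) = -534*84 = -44856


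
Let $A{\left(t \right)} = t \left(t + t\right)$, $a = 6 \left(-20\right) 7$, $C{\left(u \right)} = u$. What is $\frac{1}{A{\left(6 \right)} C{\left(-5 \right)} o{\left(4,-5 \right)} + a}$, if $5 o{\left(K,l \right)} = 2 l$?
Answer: $- \frac{1}{120} \approx -0.0083333$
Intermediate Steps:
$o{\left(K,l \right)} = \frac{2 l}{5}$
$a = -840$ ($a = \left(-120\right) 7 = -840$)
$A{\left(t \right)} = 2 t^{2}$ ($A{\left(t \right)} = t 2 t = 2 t^{2}$)
$\frac{1}{A{\left(6 \right)} C{\left(-5 \right)} o{\left(4,-5 \right)} + a} = \frac{1}{2 \cdot 6^{2} \left(-5\right) \frac{2}{5} \left(-5\right) - 840} = \frac{1}{2 \cdot 36 \left(-5\right) \left(-2\right) - 840} = \frac{1}{72 \left(-5\right) \left(-2\right) - 840} = \frac{1}{\left(-360\right) \left(-2\right) - 840} = \frac{1}{720 - 840} = \frac{1}{-120} = - \frac{1}{120}$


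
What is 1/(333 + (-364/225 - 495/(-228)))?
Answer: 17100/5703761 ≈ 0.0029980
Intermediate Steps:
1/(333 + (-364/225 - 495/(-228))) = 1/(333 + (-364*1/225 - 495*(-1/228))) = 1/(333 + (-364/225 + 165/76)) = 1/(333 + 9461/17100) = 1/(5703761/17100) = 17100/5703761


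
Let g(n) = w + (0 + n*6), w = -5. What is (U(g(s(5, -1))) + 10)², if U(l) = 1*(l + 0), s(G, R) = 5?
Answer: 1225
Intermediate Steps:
g(n) = -5 + 6*n (g(n) = -5 + (0 + n*6) = -5 + (0 + 6*n) = -5 + 6*n)
U(l) = l (U(l) = 1*l = l)
(U(g(s(5, -1))) + 10)² = ((-5 + 6*5) + 10)² = ((-5 + 30) + 10)² = (25 + 10)² = 35² = 1225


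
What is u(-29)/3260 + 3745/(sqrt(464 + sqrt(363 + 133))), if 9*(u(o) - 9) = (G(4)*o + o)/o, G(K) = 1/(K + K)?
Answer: 73/26080 + 3745/(2*sqrt(116 + sqrt(31))) ≈ 169.83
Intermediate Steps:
G(K) = 1/(2*K)
u(o) = 73/8 (u(o) = 9 + ((((1/2)/4)*o + o)/o)/9 = 9 + ((((1/2)*(1/4))*o + o)/o)/9 = 9 + ((o/8 + o)/o)/9 = 9 + ((9*o/8)/o)/9 = 9 + (1/9)*(9/8) = 9 + 1/8 = 73/8)
u(-29)/3260 + 3745/(sqrt(464 + sqrt(363 + 133))) = (73/8)/3260 + 3745/(sqrt(464 + sqrt(363 + 133))) = (73/8)*(1/3260) + 3745/(sqrt(464 + sqrt(496))) = 73/26080 + 3745/(sqrt(464 + 4*sqrt(31))) = 73/26080 + 3745/sqrt(464 + 4*sqrt(31))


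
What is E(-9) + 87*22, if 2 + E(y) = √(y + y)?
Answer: 1912 + 3*I*√2 ≈ 1912.0 + 4.2426*I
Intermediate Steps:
E(y) = -2 + √2*√y (E(y) = -2 + √(y + y) = -2 + √(2*y) = -2 + √2*√y)
E(-9) + 87*22 = (-2 + √2*√(-9)) + 87*22 = (-2 + √2*(3*I)) + 1914 = (-2 + 3*I*√2) + 1914 = 1912 + 3*I*√2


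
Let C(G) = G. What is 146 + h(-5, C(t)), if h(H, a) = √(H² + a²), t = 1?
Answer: 146 + √26 ≈ 151.10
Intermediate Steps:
146 + h(-5, C(t)) = 146 + √((-5)² + 1²) = 146 + √(25 + 1) = 146 + √26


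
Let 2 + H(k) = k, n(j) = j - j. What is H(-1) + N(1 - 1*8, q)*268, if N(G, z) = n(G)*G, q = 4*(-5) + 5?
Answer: -3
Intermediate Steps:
n(j) = 0
H(k) = -2 + k
q = -15 (q = -20 + 5 = -15)
N(G, z) = 0 (N(G, z) = 0*G = 0)
H(-1) + N(1 - 1*8, q)*268 = (-2 - 1) + 0*268 = -3 + 0 = -3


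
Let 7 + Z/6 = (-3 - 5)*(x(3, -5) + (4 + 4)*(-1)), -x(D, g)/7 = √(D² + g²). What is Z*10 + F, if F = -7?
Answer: 3413 + 3360*√34 ≈ 23005.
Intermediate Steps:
x(D, g) = -7*√(D² + g²)
Z = 342 + 336*√34 (Z = -42 + 6*((-3 - 5)*(-7*√(3² + (-5)²) + (4 + 4)*(-1))) = -42 + 6*(-8*(-7*√(9 + 25) + 8*(-1))) = -42 + 6*(-8*(-7*√34 - 8)) = -42 + 6*(-8*(-8 - 7*√34)) = -42 + 6*(64 + 56*√34) = -42 + (384 + 336*√34) = 342 + 336*√34 ≈ 2301.2)
Z*10 + F = (342 + 336*√34)*10 - 7 = (3420 + 3360*√34) - 7 = 3413 + 3360*√34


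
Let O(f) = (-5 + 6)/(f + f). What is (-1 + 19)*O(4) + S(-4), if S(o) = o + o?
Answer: -23/4 ≈ -5.7500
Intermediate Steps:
S(o) = 2*o
O(f) = 1/(2*f)
(-1 + 19)*O(4) + S(-4) = (-1 + 19)*((½)/4) + 2*(-4) = 18*((½)*(¼)) - 8 = 18*(⅛) - 8 = 9/4 - 8 = -23/4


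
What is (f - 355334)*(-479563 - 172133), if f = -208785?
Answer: 367634095824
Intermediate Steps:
(f - 355334)*(-479563 - 172133) = (-208785 - 355334)*(-479563 - 172133) = -564119*(-651696) = 367634095824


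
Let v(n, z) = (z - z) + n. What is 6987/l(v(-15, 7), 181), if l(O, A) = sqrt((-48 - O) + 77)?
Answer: 6987*sqrt(11)/22 ≈ 1053.3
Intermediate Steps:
v(n, z) = n (v(n, z) = 0 + n = n)
l(O, A) = sqrt(29 - O)
6987/l(v(-15, 7), 181) = 6987/(sqrt(29 - 1*(-15))) = 6987/(sqrt(29 + 15)) = 6987/(sqrt(44)) = 6987/((2*sqrt(11))) = 6987*(sqrt(11)/22) = 6987*sqrt(11)/22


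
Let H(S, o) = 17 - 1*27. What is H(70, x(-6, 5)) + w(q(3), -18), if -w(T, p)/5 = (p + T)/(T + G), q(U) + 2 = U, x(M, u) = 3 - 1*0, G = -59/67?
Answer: 5615/8 ≈ 701.88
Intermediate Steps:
G = -59/67 (G = -59*1/67 = -59/67 ≈ -0.88060)
x(M, u) = 3 (x(M, u) = 3 + 0 = 3)
q(U) = -2 + U
H(S, o) = -10 (H(S, o) = 17 - 27 = -10)
w(T, p) = -5*(T + p)/(-59/67 + T) (w(T, p) = -5*(p + T)/(T - 59/67) = -5*(T + p)/(-59/67 + T))
H(70, x(-6, 5)) + w(q(3), -18) = -10 + 335*(-(-2 + 3) - 1*(-18))/(-59 + 67*(-2 + 3)) = -10 + 335*(-1*1 + 18)/(-59 + 67*1) = -10 + 335*(-1 + 18)/(-59 + 67) = -10 + 335*17/8 = -10 + 335*(⅛)*17 = -10 + 5695/8 = 5615/8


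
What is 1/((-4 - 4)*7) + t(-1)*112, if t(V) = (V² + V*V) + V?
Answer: 6271/56 ≈ 111.98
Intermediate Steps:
t(V) = V + 2*V² (t(V) = (V² + V²) + V = 2*V² + V = V + 2*V²)
1/((-4 - 4)*7) + t(-1)*112 = 1/((-4 - 4)*7) - (1 + 2*(-1))*112 = 1/(-8*7) - (1 - 2)*112 = 1/(-56) - 1*(-1)*112 = -1/56 + 1*112 = -1/56 + 112 = 6271/56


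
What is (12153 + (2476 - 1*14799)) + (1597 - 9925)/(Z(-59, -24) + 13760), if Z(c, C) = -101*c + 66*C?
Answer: -1030426/6045 ≈ -170.46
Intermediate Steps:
(12153 + (2476 - 1*14799)) + (1597 - 9925)/(Z(-59, -24) + 13760) = (12153 + (2476 - 1*14799)) + (1597 - 9925)/((-101*(-59) + 66*(-24)) + 13760) = (12153 + (2476 - 14799)) - 8328/((5959 - 1584) + 13760) = (12153 - 12323) - 8328/(4375 + 13760) = -170 - 8328/18135 = -170 - 8328*1/18135 = -170 - 2776/6045 = -1030426/6045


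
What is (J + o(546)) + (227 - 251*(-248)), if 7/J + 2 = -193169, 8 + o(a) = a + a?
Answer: 12277755582/193171 ≈ 63559.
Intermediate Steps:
o(a) = -8 + 2*a (o(a) = -8 + (a + a) = -8 + 2*a)
J = -7/193171 (J = 7/(-2 - 193169) = 7/(-193171) = 7*(-1/193171) = -7/193171 ≈ -3.6237e-5)
(J + o(546)) + (227 - 251*(-248)) = (-7/193171 + (-8 + 2*546)) + (227 - 251*(-248)) = (-7/193171 + (-8 + 1092)) + (227 + 62248) = (-7/193171 + 1084) + 62475 = 209397357/193171 + 62475 = 12277755582/193171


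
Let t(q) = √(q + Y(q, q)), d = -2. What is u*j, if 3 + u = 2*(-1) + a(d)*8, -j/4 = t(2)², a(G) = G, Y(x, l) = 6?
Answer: 672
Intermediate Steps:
t(q) = √(6 + q) (t(q) = √(q + 6) = √(6 + q))
j = -32 (j = -4*(√(6 + 2))² = -4*(√8)² = -4*(2*√2)² = -4*8 = -32)
u = -21 (u = -3 + (2*(-1) - 2*8) = -3 + (-2 - 16) = -3 - 18 = -21)
u*j = -21*(-32) = 672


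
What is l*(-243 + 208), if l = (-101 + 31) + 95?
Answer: -875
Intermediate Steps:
l = 25 (l = -70 + 95 = 25)
l*(-243 + 208) = 25*(-243 + 208) = 25*(-35) = -875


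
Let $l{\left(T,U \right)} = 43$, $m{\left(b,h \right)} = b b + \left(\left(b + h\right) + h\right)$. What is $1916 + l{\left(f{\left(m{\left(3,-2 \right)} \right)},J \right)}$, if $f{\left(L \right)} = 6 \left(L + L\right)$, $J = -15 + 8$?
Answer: $1959$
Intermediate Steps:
$m{\left(b,h \right)} = b + b^{2} + 2 h$ ($m{\left(b,h \right)} = b^{2} + \left(b + 2 h\right) = b + b^{2} + 2 h$)
$J = -7$
$f{\left(L \right)} = 12 L$ ($f{\left(L \right)} = 6 \cdot 2 L = 12 L$)
$1916 + l{\left(f{\left(m{\left(3,-2 \right)} \right)},J \right)} = 1916 + 43 = 1959$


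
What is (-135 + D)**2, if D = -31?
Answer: 27556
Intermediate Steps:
(-135 + D)**2 = (-135 - 31)**2 = (-166)**2 = 27556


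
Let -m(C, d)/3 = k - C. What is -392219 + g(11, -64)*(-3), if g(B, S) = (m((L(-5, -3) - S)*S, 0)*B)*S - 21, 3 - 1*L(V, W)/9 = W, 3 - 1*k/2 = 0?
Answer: -48279644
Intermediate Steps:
k = 6 (k = 6 - 2*0 = 6 + 0 = 6)
L(V, W) = 27 - 9*W
m(C, d) = -18 + 3*C (m(C, d) = -3*(6 - C) = -18 + 3*C)
g(B, S) = -21 + B*S*(-18 + 3*S*(54 - S)) (g(B, S) = ((-18 + 3*(((27 - 9*(-3)) - S)*S))*B)*S - 21 = ((-18 + 3*(((27 + 27) - S)*S))*B)*S - 21 = ((-18 + 3*((54 - S)*S))*B)*S - 21 = ((-18 + 3*(S*(54 - S)))*B)*S - 21 = ((-18 + 3*S*(54 - S))*B)*S - 21 = (B*(-18 + 3*S*(54 - S)))*S - 21 = B*S*(-18 + 3*S*(54 - S)) - 21 = -21 + B*S*(-18 + 3*S*(54 - S)))
-392219 + g(11, -64)*(-3) = -392219 + (-21 - 3*11*(-64)*(6 - 64*(-54 - 64)))*(-3) = -392219 + (-21 - 3*11*(-64)*(6 - 64*(-118)))*(-3) = -392219 + (-21 - 3*11*(-64)*(6 + 7552))*(-3) = -392219 + (-21 - 3*11*(-64)*7558)*(-3) = -392219 + (-21 + 15962496)*(-3) = -392219 + 15962475*(-3) = -392219 - 47887425 = -48279644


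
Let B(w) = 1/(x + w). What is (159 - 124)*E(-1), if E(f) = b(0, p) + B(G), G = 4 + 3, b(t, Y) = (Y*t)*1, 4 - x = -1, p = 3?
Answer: 35/12 ≈ 2.9167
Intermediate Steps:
x = 5 (x = 4 - 1*(-1) = 4 + 1 = 5)
b(t, Y) = Y*t
G = 7
B(w) = 1/(5 + w)
E(f) = 1/12 (E(f) = 3*0 + 1/(5 + 7) = 0 + 1/12 = 1/12)
(159 - 124)*E(-1) = (159 - 124)*(1/12) = 35*(1/12) = 35/12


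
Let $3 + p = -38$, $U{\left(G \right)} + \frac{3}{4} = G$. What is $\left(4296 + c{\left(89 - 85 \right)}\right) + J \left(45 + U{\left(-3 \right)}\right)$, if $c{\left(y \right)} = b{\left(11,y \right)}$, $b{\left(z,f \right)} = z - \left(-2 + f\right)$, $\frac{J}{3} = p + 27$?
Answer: $\frac{5145}{2} \approx 2572.5$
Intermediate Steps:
$U{\left(G \right)} = - \frac{3}{4} + G$
$p = -41$ ($p = -3 - 38 = -41$)
$J = -42$ ($J = 3 \left(-41 + 27\right) = 3 \left(-14\right) = -42$)
$b{\left(z,f \right)} = 2 + z - f$ ($b{\left(z,f \right)} = z - \left(-2 + f\right) = 2 + z - f$)
$c{\left(y \right)} = 13 - y$ ($c{\left(y \right)} = 2 + 11 - y = 13 - y$)
$\left(4296 + c{\left(89 - 85 \right)}\right) + J \left(45 + U{\left(-3 \right)}\right) = \left(4296 + \left(13 - \left(89 - 85\right)\right)\right) - 42 \left(45 - \frac{15}{4}\right) = \left(4296 + \left(13 - 4\right)\right) - 42 \left(45 - \frac{15}{4}\right) = \left(4296 + \left(13 - 4\right)\right) - \frac{3465}{2} = \left(4296 + 9\right) - \frac{3465}{2} = 4305 - \frac{3465}{2} = \frac{5145}{2}$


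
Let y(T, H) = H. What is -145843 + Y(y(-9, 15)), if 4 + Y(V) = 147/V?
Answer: -729186/5 ≈ -1.4584e+5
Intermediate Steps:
Y(V) = -4 + 147/V
-145843 + Y(y(-9, 15)) = -145843 + (-4 + 147/15) = -145843 + (-4 + 147*(1/15)) = -145843 + (-4 + 49/5) = -145843 + 29/5 = -729186/5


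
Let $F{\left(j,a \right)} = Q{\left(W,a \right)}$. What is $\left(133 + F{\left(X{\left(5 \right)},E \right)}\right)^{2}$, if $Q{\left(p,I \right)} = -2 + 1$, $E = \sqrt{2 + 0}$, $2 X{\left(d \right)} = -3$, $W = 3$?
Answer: $17424$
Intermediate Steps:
$X{\left(d \right)} = - \frac{3}{2}$ ($X{\left(d \right)} = \frac{1}{2} \left(-3\right) = - \frac{3}{2}$)
$E = \sqrt{2} \approx 1.4142$
$Q{\left(p,I \right)} = -1$
$F{\left(j,a \right)} = -1$
$\left(133 + F{\left(X{\left(5 \right)},E \right)}\right)^{2} = \left(133 - 1\right)^{2} = 132^{2} = 17424$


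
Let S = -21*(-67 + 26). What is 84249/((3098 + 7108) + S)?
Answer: 28083/3689 ≈ 7.6126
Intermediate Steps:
S = 861 (S = -21*(-41) = 861)
84249/((3098 + 7108) + S) = 84249/((3098 + 7108) + 861) = 84249/(10206 + 861) = 84249/11067 = 84249*(1/11067) = 28083/3689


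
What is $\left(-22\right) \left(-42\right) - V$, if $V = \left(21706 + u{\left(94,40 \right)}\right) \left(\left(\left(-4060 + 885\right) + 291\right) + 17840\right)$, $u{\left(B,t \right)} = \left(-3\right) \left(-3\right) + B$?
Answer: $-326174480$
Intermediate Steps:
$u{\left(B,t \right)} = 9 + B$
$V = 326175404$ ($V = \left(21706 + \left(9 + 94\right)\right) \left(\left(\left(-4060 + 885\right) + 291\right) + 17840\right) = \left(21706 + 103\right) \left(\left(-3175 + 291\right) + 17840\right) = 21809 \left(-2884 + 17840\right) = 21809 \cdot 14956 = 326175404$)
$\left(-22\right) \left(-42\right) - V = \left(-22\right) \left(-42\right) - 326175404 = 924 - 326175404 = -326174480$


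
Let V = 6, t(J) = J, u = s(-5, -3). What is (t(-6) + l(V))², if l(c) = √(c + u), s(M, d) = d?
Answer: (6 - √3)² ≈ 18.215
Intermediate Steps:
u = -3
l(c) = √(-3 + c) (l(c) = √(c - 3) = √(-3 + c))
(t(-6) + l(V))² = (-6 + √(-3 + 6))² = (-6 + √3)²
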